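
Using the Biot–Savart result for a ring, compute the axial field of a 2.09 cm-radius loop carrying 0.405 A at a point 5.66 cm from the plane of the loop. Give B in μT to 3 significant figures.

B ≈ 0.506 μT

On the axis of a circular loop, B = μ₀IR² / [2(R²+z²)^(3/2)].
R² + z² = (0.0209)² + (0.0566)² = 0.00364 m², and (R²+z²)^(3/2) = 2.20×10⁻⁴ m³.
B = (4π×10⁻⁷ × 0.405 × 0.0004368) / (2 × 2.20×10⁻⁴) = 5.06×10⁻⁷ T.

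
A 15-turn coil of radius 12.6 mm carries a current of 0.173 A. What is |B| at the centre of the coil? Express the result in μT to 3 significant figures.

For an N-turn flat coil, B = Nμ₀I/(2R) with R = 0.0126 m.
B = 15 × 8.63×10⁻⁶ T = 1.29×10⁻⁴ T.

B ≈ 129 μT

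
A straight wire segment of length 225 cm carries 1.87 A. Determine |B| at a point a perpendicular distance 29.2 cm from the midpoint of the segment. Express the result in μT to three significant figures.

B ≈ 1.24 μT

For a finite straight segment, B = (μ₀I/4πd)(sinθ₁ + sinθ₂), where θ₁, θ₂ are the angles from the perpendicular to each end.
The perpendicular from the point meets the wire at its midpoint, so each end is L/2 = 1.125 m away along the wire.
sinθ₁ = 1.125/√(1.125²+0.292²) = 0.9679; sinθ₂ = 1.125/√(1.125²+0.292²) = 0.9679.
B = (4π×10⁻⁷ × 1.87) / (4π × 0.292) × (0.9679 + 0.9679) = 1.24×10⁻⁶ T.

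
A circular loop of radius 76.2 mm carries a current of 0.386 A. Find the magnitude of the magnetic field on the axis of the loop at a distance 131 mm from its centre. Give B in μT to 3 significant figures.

On the axis of a circular loop, B = μ₀IR² / [2(R²+z²)^(3/2)].
R² + z² = (0.0762)² + (0.131)² = 0.02297 m², and (R²+z²)^(3/2) = 3.48×10⁻³ m³.
B = (4π×10⁻⁷ × 0.386 × 0.005806) / (2 × 3.48×10⁻³) = 4.05×10⁻⁷ T.

B ≈ 0.405 μT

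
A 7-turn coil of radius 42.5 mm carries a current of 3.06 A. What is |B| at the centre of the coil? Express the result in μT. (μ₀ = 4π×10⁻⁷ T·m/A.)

B ≈ 317 μT

For an N-turn flat coil, B = Nμ₀I/(2R) with R = 0.0425 m.
B = 7 × 4.52×10⁻⁵ T = 3.17×10⁻⁴ T.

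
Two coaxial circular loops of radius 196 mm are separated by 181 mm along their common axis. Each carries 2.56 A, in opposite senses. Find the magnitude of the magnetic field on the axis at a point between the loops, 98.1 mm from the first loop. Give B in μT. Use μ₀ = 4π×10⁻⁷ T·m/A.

B ≈ 0.543 μT

Each loop contributes B = μ₀IR²/[2(R²+z²)^(3/2)] on the axis, with z measured from that loop.
Loop 1 (z = 0.0981 m): B₁ = 5.87×10⁻⁶ T. Loop 2 (z = 0.0829 m): B₂ = 6.41×10⁻⁶ T.
The fields oppose: B = |B₁ − B₂| = 5.43×10⁻⁷ T.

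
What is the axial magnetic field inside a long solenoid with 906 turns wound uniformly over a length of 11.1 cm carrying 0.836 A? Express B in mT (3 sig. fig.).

Inside a long solenoid, B = μ₀nI with n = 8162 turns/m.
B = 4π×10⁻⁷ × 8162 × 0.836 = 8.57×10⁻³ T.

B ≈ 8.57 mT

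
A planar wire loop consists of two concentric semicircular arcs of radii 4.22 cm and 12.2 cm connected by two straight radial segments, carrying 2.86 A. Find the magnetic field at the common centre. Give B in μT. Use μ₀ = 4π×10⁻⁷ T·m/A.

The radial connectors point toward the centre, so dl × r̂ = 0 and they contribute nothing.
Each semicircle gives μ₀I/(4R): inner arc 2.13×10⁻⁵ T, outer arc 7.36×10⁻⁶ T.
The two arcs carry current in opposite angular senses, so their fields oppose: B = |2.13×10⁻⁵ − 7.36×10⁻⁶| = 1.39×10⁻⁵ T.

B ≈ 13.9 μT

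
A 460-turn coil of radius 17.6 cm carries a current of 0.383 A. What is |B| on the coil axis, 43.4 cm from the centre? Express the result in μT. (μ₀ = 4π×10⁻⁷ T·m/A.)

For an N-turn flat coil, B = Nμ₀IR²/[2(R²+z²)^(3/2)] with R = 0.176 m, z = 0.434 m.
B = 460 × 7.26×10⁻⁸ T = 3.34×10⁻⁵ T.

B ≈ 33.4 μT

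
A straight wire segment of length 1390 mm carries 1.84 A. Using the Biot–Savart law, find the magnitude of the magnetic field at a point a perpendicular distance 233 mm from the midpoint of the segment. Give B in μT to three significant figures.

For a finite straight segment, B = (μ₀I/4πd)(sinθ₁ + sinθ₂), where θ₁, θ₂ are the angles from the perpendicular to each end.
The perpendicular from the point meets the wire at its midpoint, so each end is L/2 = 0.695 m away along the wire.
sinθ₁ = 0.695/√(0.695²+0.233²) = 0.9481; sinθ₂ = 0.695/√(0.695²+0.233²) = 0.9481.
B = (4π×10⁻⁷ × 1.84) / (4π × 0.233) × (0.9481 + 0.9481) = 1.50×10⁻⁶ T.

B ≈ 1.50 μT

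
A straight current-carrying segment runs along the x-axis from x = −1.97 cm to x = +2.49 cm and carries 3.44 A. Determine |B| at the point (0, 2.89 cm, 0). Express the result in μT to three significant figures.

For a finite straight segment, B = (μ₀I/4πd)(sinθ₁ + sinθ₂), where θ₁, θ₂ are the angles from the perpendicular to each end.
The perpendicular distance is d = 0.0289 m; the end-offsets along the wire are a = 0.0197 m and b = 0.0249 m.
sinθ₁ = 0.0197/√(0.0197²+0.0289²) = 0.5632; sinθ₂ = 0.0249/√(0.0249²+0.0289²) = 0.6527.
B = (4π×10⁻⁷ × 3.44) / (4π × 0.0289) × (0.5632 + 0.6527) = 1.45×10⁻⁵ T.

B ≈ 14.5 μT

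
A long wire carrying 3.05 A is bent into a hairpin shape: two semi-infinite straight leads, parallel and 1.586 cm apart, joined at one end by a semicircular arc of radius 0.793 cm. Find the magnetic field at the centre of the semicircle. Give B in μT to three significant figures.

The semicircular arc contributes B_arc = μ₀I·π/(4πR) = μ₀I/(4R) = 1.21×10⁻⁴ T.
Each semi-infinite lead is at perpendicular distance R = 0.00793 m from the centre, with the perpendicular foot at its near end, so it contributes μ₀I/(4πR); both point the same way, together 7.69×10⁻⁵ T.
Arc and leads all point the same direction: B = 1.21×10⁻⁴ + 7.69×10⁻⁵ = 1.98×10⁻⁴ T.

B ≈ 198 μT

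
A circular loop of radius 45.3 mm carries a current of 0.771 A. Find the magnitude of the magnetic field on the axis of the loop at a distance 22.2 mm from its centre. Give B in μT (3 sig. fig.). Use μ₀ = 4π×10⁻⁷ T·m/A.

On the axis of a circular loop, B = μ₀IR² / [2(R²+z²)^(3/2)].
R² + z² = (0.0453)² + (0.0222)² = 0.002545 m², and (R²+z²)^(3/2) = 1.28×10⁻⁴ m³.
B = (4π×10⁻⁷ × 0.771 × 0.002052) / (2 × 1.28×10⁻⁴) = 7.74×10⁻⁶ T.

B ≈ 7.74 μT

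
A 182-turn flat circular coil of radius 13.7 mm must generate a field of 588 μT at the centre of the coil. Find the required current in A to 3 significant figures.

I ≈ 0.0704 A

For an N-turn coil, B = Nμ₀I/(2R) with R = 0.0137 m, so I = 2RB/(Nμ₀) = 2 × 0.0137 × 5.88×10⁻⁴ / (182 × 4π×10⁻⁷) = 7.04×10⁻² A.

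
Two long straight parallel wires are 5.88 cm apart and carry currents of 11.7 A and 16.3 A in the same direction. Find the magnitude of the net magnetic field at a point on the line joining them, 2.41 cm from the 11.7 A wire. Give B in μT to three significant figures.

Each long wire gives B = μ₀I/(2πd). Distances are d₁ = 0.0241 m and d₂ = 0.0347 m.
B₁ = 9.71×10⁻⁵ T, B₂ = 9.39×10⁻⁵ T.
Between parallel currents the two contributions point in opposite directions, so they subtract. B = |B₁ − B₂| = |9.71×10⁻⁵ − 9.39×10⁻⁵| = 3.15×10⁻⁶ T.

B ≈ 3.15 μT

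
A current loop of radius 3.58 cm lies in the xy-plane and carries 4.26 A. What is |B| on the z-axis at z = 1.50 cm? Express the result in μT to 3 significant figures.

On the axis of a circular loop, B = μ₀IR² / [2(R²+z²)^(3/2)].
R² + z² = (0.0358)² + (0.015)² = 0.001507 m², and (R²+z²)^(3/2) = 5.85×10⁻⁵ m³.
B = (4π×10⁻⁷ × 4.26 × 0.001282) / (2 × 5.85×10⁻⁵) = 5.87×10⁻⁵ T.

B ≈ 58.7 μT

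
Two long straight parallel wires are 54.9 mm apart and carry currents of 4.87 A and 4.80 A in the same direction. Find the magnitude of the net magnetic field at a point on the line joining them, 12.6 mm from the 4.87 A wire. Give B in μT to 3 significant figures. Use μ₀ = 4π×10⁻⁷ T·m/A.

Each long wire gives B = μ₀I/(2πd). Distances are d₁ = 0.0126 m and d₂ = 0.0423 m.
B₁ = 7.73×10⁻⁵ T, B₂ = 2.27×10⁻⁵ T.
Between parallel currents the two contributions point in opposite directions, so they subtract. B = |B₁ − B₂| = |7.73×10⁻⁵ − 2.27×10⁻⁵| = 5.46×10⁻⁵ T.

B ≈ 54.6 μT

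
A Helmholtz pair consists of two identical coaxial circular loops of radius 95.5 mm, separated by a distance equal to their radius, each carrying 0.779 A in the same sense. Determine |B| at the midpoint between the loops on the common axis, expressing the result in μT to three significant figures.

Each loop contributes B = μ₀IR²/[2(R²+z²)^(3/2)] on the axis, with z measured from that loop.
Loop 1 (z = 0.04775 m): B₁ = 3.67×10⁻⁶ T. Loop 2 (z = 0.04775 m): B₂ = 3.67×10⁻⁶ T.
The fields add: B = B₁ + B₂ = 7.33×10⁻⁶ T.

B ≈ 7.33 μT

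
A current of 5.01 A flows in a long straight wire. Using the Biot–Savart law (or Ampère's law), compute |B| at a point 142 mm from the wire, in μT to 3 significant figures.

B ≈ 7.06 μT

For an infinitely long straight wire, B = μ₀I/(2πd).
B = (4π×10⁻⁷ × 5.01) / (2π × 0.142) = 7.06×10⁻⁶ T.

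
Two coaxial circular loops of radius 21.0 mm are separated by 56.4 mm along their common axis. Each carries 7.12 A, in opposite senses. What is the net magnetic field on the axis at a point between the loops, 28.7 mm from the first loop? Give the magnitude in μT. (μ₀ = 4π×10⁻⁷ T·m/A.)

Each loop contributes B = μ₀IR²/[2(R²+z²)^(3/2)] on the axis, with z measured from that loop.
Loop 1 (z = 0.0287 m): B₁ = 4.39×10⁻⁵ T. Loop 2 (z = 0.0277 m): B₂ = 4.70×10⁻⁵ T.
The fields oppose: B = |B₁ − B₂| = 3.11×10⁻⁶ T.

B ≈ 3.11 μT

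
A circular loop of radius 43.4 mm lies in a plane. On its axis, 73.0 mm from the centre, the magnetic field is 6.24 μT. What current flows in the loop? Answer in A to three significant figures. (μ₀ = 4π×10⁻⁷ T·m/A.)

I ≈ 3.23 A

On the axis of a loop, B = μ₀IR²/[2(R²+z²)^(3/2)], so I = 2B(R²+z²)^(3/2)/(μ₀R²).
R² + z² = 0.001884 + 0.005329 = 0.007213 m²; raised to 3/2 gives 6.13×10⁻⁴ m³.
I = 2 × 6.24×10⁻⁶ × 6.13×10⁻⁴ / (1.26×10⁻⁶ × 0.001884) = 3.23 A.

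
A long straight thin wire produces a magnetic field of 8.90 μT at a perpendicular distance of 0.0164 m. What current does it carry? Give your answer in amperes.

For a long straight wire B = μ₀I/(2πd), so I = 2πdB/μ₀.
I = 2π × 0.0164 × 8.90×10⁻⁶ / (4π×10⁻⁷) = 0.730 A.

I ≈ 0.730 A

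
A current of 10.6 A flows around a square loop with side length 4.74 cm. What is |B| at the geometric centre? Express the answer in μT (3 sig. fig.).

Each side is a finite straight segment at perpendicular distance d = a/(2 tan(π/4)) = 0.0237 m from the centre, with end-angles ±π/4.
One side contributes B₁ = (μ₀I/4πd)·2 sin(π/4) = 6.33×10⁻⁵ T.
All 4 sides add in the same direction: B = 4 × 6.33×10⁻⁵ = 2.53×10⁻⁴ T.

B ≈ 253 μT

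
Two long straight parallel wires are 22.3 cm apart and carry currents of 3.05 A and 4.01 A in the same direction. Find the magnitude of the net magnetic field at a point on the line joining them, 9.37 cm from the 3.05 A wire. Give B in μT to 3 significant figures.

B ≈ 0.308 μT

Each long wire gives B = μ₀I/(2πd). Distances are d₁ = 0.0937 m and d₂ = 0.1293 m.
B₁ = 6.51×10⁻⁶ T, B₂ = 6.20×10⁻⁶ T.
Between parallel currents the two contributions point in opposite directions, so they subtract. B = |B₁ − B₂| = |6.51×10⁻⁶ − 6.20×10⁻⁶| = 3.08×10⁻⁷ T.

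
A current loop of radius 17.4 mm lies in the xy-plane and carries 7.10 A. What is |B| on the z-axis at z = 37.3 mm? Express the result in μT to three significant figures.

On the axis of a circular loop, B = μ₀IR² / [2(R²+z²)^(3/2)].
R² + z² = (0.0174)² + (0.0373)² = 0.001694 m², and (R²+z²)^(3/2) = 6.97×10⁻⁵ m³.
B = (4π×10⁻⁷ × 7.10 × 0.0003028) / (2 × 6.97×10⁻⁵) = 1.94×10⁻⁵ T.

B ≈ 19.4 μT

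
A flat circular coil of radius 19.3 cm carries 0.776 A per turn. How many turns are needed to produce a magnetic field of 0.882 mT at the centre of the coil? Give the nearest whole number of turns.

For an N-turn coil, B = Nμ₀I/(2R). A single turn gives B₁ = 2.53×10⁻⁶ T with R = 0.193 m.
N = B/B₁ = 8.82×10⁻⁴ / 2.53×10⁻⁶ = 349.13.

N = 349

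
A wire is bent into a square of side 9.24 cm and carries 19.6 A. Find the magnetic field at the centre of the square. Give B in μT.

B ≈ 240 μT

Each side is a finite straight segment at perpendicular distance d = a/(2 tan(π/4)) = 0.0462 m from the centre, with end-angles ±π/4.
One side contributes B₁ = (μ₀I/4πd)·2 sin(π/4) = 6.00×10⁻⁵ T.
All 4 sides add in the same direction: B = 4 × 6.00×10⁻⁵ = 2.40×10⁻⁴ T.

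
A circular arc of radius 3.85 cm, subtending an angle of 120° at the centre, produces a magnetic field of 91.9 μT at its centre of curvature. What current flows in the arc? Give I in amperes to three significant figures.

I ≈ 16.9 A

For a circular arc, B = μ₀Iφ/(4πR) with φ in radians; here φ = 2.094 rad.
So I = 4πRB/(μ₀φ) = 4π × 0.0385 × 9.19×10⁻⁵ / (4π×10⁻⁷ × 2.094) = 16.9 A.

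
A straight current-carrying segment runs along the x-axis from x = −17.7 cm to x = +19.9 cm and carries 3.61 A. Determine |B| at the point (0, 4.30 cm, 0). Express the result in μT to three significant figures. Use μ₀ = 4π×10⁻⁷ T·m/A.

For a finite straight segment, B = (μ₀I/4πd)(sinθ₁ + sinθ₂), where θ₁, θ₂ are the angles from the perpendicular to each end.
The perpendicular distance is d = 0.043 m; the end-offsets along the wire are a = 0.177 m and b = 0.199 m.
sinθ₁ = 0.177/√(0.177²+0.043²) = 0.9717; sinθ₂ = 0.199/√(0.199²+0.043²) = 0.9774.
B = (4π×10⁻⁷ × 3.61) / (4π × 0.043) × (0.9717 + 0.9774) = 1.64×10⁻⁵ T.

B ≈ 16.4 μT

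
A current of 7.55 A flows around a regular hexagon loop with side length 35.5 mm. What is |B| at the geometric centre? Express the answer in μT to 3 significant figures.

B ≈ 147 μT

Each side is a finite straight segment at perpendicular distance d = a/(2 tan(π/6)) = 0.03074 m from the centre, with end-angles ±π/6.
One side contributes B₁ = (μ₀I/4πd)·2 sin(π/6) = 2.46×10⁻⁵ T.
All 6 sides add in the same direction: B = 6 × 2.46×10⁻⁵ = 1.47×10⁻⁴ T.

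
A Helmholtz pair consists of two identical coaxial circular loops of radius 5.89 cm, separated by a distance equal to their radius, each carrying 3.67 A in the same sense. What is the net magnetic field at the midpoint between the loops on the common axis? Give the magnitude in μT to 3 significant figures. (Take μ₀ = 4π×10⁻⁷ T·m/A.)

B ≈ 56.0 μT

Each loop contributes B = μ₀IR²/[2(R²+z²)^(3/2)] on the axis, with z measured from that loop.
Loop 1 (z = 0.02945 m): B₁ = 2.80×10⁻⁵ T. Loop 2 (z = 0.02945 m): B₂ = 2.80×10⁻⁵ T.
The fields add: B = B₁ + B₂ = 5.60×10⁻⁵ T.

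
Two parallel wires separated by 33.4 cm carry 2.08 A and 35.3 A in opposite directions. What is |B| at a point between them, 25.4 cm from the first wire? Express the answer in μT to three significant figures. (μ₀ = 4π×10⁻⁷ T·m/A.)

B ≈ 89.9 μT

Each long wire gives B = μ₀I/(2πd). Distances are d₁ = 0.254 m and d₂ = 0.08 m.
B₁ = 1.64×10⁻⁶ T, B₂ = 8.82×10⁻⁵ T.
Between antiparallel currents both contributions point the same way, so they add. B = B₁ + B₂ = 1.64×10⁻⁶ + 8.82×10⁻⁵ = 8.99×10⁻⁵ T.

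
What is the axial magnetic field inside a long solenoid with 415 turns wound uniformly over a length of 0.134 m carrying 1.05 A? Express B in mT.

B ≈ 4.09 mT

Inside a long solenoid, B = μ₀nI with n = 3097 turns/m.
B = 4π×10⁻⁷ × 3097 × 1.05 = 4.09×10⁻³ T.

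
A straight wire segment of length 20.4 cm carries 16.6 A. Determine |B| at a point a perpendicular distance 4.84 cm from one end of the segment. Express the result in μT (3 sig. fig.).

B ≈ 33.4 μT

For a finite straight segment, B = (μ₀I/4πd)(sinθ₁ + sinθ₂), where θ₁, θ₂ are the angles from the perpendicular to each end.
The perpendicular foot is at one end, so the two end-offsets along the wire are 0 and L = 0.204 m.
sinθ₁ = 0/√(0²+0.0484²) = 0.0000; sinθ₂ = 0.204/√(0.204²+0.0484²) = 0.9730.
B = (4π×10⁻⁷ × 16.6) / (4π × 0.0484) × (0.0000 + 0.9730) = 3.34×10⁻⁵ T.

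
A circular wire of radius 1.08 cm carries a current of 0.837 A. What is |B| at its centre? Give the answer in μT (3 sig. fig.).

B ≈ 48.7 μT

At the centre of a circular loop the Biot–Savart law gives B = μ₀I/(2R).
B = (4π×10⁻⁷ × 0.837) / (2 × 0.0108) = 4.87×10⁻⁵ T.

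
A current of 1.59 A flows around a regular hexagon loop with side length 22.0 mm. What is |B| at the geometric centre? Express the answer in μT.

Each side is a finite straight segment at perpendicular distance d = a/(2 tan(π/6)) = 0.01905 m from the centre, with end-angles ±π/6.
One side contributes B₁ = (μ₀I/4πd)·2 sin(π/6) = 8.35×10⁻⁶ T.
All 6 sides add in the same direction: B = 6 × 8.35×10⁻⁶ = 5.01×10⁻⁵ T.

B ≈ 50.1 μT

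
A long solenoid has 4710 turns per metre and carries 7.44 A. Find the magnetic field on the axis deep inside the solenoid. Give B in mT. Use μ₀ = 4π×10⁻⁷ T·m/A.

B ≈ 44.0 mT

Inside a long solenoid, B = μ₀nI with n = 4710 turns/m.
B = 4π×10⁻⁷ × 4710 × 7.44 = 4.40×10⁻² T.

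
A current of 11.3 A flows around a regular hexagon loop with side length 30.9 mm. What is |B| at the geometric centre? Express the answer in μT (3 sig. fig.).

B ≈ 253 μT

Each side is a finite straight segment at perpendicular distance d = a/(2 tan(π/6)) = 0.02676 m from the centre, with end-angles ±π/6.
One side contributes B₁ = (μ₀I/4πd)·2 sin(π/6) = 4.22×10⁻⁵ T.
All 6 sides add in the same direction: B = 6 × 4.22×10⁻⁵ = 2.53×10⁻⁴ T.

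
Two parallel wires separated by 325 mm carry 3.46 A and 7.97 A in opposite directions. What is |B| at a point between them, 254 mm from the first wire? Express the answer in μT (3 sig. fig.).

Each long wire gives B = μ₀I/(2πd). Distances are d₁ = 0.254 m and d₂ = 0.071 m.
B₁ = 2.72×10⁻⁶ T, B₂ = 2.25×10⁻⁵ T.
Between antiparallel currents both contributions point the same way, so they add. B = B₁ + B₂ = 2.72×10⁻⁶ + 2.25×10⁻⁵ = 2.52×10⁻⁵ T.

B ≈ 25.2 μT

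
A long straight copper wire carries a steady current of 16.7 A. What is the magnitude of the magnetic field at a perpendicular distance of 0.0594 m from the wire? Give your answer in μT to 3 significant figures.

For an infinitely long straight wire, B = μ₀I/(2πd).
B = (4π×10⁻⁷ × 16.7) / (2π × 0.0594) = 5.62×10⁻⁵ T.

B ≈ 56.2 μT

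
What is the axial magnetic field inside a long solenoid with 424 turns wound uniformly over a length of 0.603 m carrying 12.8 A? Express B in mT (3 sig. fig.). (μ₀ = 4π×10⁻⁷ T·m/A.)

B ≈ 11.3 mT

Inside a long solenoid, B = μ₀nI with n = 703.2 turns/m.
B = 4π×10⁻⁷ × 703.2 × 12.8 = 1.13×10⁻² T.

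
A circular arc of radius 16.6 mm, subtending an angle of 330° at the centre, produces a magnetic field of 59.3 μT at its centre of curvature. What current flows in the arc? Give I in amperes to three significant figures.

For a circular arc, B = μ₀Iφ/(4πR) with φ in radians; here φ = 5.76 rad.
So I = 4πRB/(μ₀φ) = 4π × 0.0166 × 5.93×10⁻⁵ / (4π×10⁻⁷ × 5.76) = 1.71 A.

I ≈ 1.71 A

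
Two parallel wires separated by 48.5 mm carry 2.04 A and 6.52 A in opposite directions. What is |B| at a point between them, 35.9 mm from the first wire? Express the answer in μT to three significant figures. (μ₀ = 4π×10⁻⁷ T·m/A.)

B ≈ 115 μT

Each long wire gives B = μ₀I/(2πd). Distances are d₁ = 0.0359 m and d₂ = 0.0126 m.
B₁ = 1.14×10⁻⁵ T, B₂ = 1.03×10⁻⁴ T.
Between antiparallel currents both contributions point the same way, so they add. B = B₁ + B₂ = 1.14×10⁻⁵ + 1.03×10⁻⁴ = 1.15×10⁻⁴ T.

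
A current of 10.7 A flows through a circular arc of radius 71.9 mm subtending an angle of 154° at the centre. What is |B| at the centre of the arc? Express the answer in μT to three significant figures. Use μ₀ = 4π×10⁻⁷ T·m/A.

The Biot–Savart field of a circular arc at its centre is B = μ₀Iφ/(4πR), with φ = 2.688 rad.
B = (4π×10⁻⁷ × 10.7 × 2.688) / (4π × 0.0719) = 4.00×10⁻⁵ T.

B ≈ 40.0 μT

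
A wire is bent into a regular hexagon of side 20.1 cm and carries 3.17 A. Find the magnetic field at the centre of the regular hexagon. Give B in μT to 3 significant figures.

Each side is a finite straight segment at perpendicular distance d = a/(2 tan(π/6)) = 0.1741 m from the centre, with end-angles ±π/6.
One side contributes B₁ = (μ₀I/4πd)·2 sin(π/6) = 1.82×10⁻⁶ T.
All 6 sides add in the same direction: B = 6 × 1.82×10⁻⁶ = 1.09×10⁻⁵ T.

B ≈ 10.9 μT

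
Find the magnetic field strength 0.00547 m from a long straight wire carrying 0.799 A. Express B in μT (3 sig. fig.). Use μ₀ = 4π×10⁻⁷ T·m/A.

For an infinitely long straight wire, B = μ₀I/(2πd).
B = (4π×10⁻⁷ × 0.799) / (2π × 0.00547) = 2.92×10⁻⁵ T.

B ≈ 29.2 μT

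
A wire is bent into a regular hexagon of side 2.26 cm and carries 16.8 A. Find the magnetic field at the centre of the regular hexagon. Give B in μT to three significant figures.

B ≈ 515 μT

Each side is a finite straight segment at perpendicular distance d = a/(2 tan(π/6)) = 0.01957 m from the centre, with end-angles ±π/6.
One side contributes B₁ = (μ₀I/4πd)·2 sin(π/6) = 8.58×10⁻⁵ T.
All 6 sides add in the same direction: B = 6 × 8.58×10⁻⁵ = 5.15×10⁻⁴ T.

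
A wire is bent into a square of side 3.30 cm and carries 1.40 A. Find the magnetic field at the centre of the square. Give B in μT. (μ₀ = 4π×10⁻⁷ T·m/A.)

Each side is a finite straight segment at perpendicular distance d = a/(2 tan(π/4)) = 0.0165 m from the centre, with end-angles ±π/4.
One side contributes B₁ = (μ₀I/4πd)·2 sin(π/4) = 1.20×10⁻⁵ T.
All 4 sides add in the same direction: B = 4 × 1.20×10⁻⁵ = 4.80×10⁻⁵ T.

B ≈ 48.0 μT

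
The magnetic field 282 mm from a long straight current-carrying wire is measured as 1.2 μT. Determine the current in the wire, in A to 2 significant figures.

For a long straight wire B = μ₀I/(2πd), so I = 2πdB/μ₀.
I = 2π × 0.282 × 1.20×10⁻⁶ / (4π×10⁻⁷) = 1.69 A.

I ≈ 1.7 A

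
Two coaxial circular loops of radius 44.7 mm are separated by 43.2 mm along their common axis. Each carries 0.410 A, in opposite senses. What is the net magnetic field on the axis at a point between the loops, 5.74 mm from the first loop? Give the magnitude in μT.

B ≈ 3.03 μT

Each loop contributes B = μ₀IR²/[2(R²+z²)^(3/2)] on the axis, with z measured from that loop.
Loop 1 (z = 0.00574 m): B₁ = 5.62×10⁻⁶ T. Loop 2 (z = 0.03746 m): B₂ = 2.59×10⁻⁶ T.
The fields oppose: B = |B₁ − B₂| = 3.03×10⁻⁶ T.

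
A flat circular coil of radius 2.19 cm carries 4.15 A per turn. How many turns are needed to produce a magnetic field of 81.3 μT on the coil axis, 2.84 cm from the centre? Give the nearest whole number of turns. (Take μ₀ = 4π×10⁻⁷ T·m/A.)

N = 3

For an N-turn coil, B = Nμ₀IR²/[2(R²+z²)^(3/2)]. A single turn gives B₁ = 2.71×10⁻⁵ T with R = 0.0219 m, z = 0.0284 m.
N = B/B₁ = 8.13×10⁻⁵ / 2.71×10⁻⁵ = 3.00.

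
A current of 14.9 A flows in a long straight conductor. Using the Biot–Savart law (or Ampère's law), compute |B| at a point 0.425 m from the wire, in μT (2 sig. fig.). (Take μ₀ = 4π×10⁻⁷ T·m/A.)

For an infinitely long straight wire, B = μ₀I/(2πd).
B = (4π×10⁻⁷ × 14.9) / (2π × 0.425) = 7.01×10⁻⁶ T.

B ≈ 7.0 μT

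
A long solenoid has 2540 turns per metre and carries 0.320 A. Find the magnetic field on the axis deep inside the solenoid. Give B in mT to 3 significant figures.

Inside a long solenoid, B = μ₀nI with n = 2540 turns/m.
B = 4π×10⁻⁷ × 2540 × 0.320 = 1.02×10⁻³ T.

B ≈ 1.02 mT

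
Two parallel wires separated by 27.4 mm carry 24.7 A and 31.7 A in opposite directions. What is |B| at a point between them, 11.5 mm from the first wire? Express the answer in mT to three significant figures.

Each long wire gives B = μ₀I/(2πd). Distances are d₁ = 0.0115 m and d₂ = 0.0159 m.
B₁ = 4.30×10⁻⁴ T, B₂ = 3.99×10⁻⁴ T.
Between antiparallel currents both contributions point the same way, so they add. B = B₁ + B₂ = 4.30×10⁻⁴ + 3.99×10⁻⁴ = 8.28×10⁻⁴ T.

B ≈ 0.828 mT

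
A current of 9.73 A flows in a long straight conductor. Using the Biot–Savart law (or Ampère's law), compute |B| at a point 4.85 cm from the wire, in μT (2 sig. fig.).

B ≈ 40 μT

For an infinitely long straight wire, B = μ₀I/(2πd).
B = (4π×10⁻⁷ × 9.73) / (2π × 0.0485) = 4.01×10⁻⁵ T.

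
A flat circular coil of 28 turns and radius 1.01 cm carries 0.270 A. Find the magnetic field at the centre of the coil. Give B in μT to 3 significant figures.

B ≈ 470 μT

For an N-turn flat coil, B = Nμ₀I/(2R) with R = 0.0101 m.
B = 28 × 1.68×10⁻⁵ T = 4.70×10⁻⁴ T.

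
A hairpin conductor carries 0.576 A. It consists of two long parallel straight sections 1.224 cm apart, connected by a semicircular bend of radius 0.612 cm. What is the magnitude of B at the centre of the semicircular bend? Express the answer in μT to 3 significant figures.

The semicircular arc contributes B_arc = μ₀I·π/(4πR) = μ₀I/(4R) = 2.96×10⁻⁵ T.
Each semi-infinite lead is at perpendicular distance R = 0.00612 m from the centre, with the perpendicular foot at its near end, so it contributes μ₀I/(4πR); both point the same way, together 1.88×10⁻⁵ T.
Arc and leads all point the same direction: B = 2.96×10⁻⁵ + 1.88×10⁻⁵ = 4.84×10⁻⁵ T.

B ≈ 48.4 μT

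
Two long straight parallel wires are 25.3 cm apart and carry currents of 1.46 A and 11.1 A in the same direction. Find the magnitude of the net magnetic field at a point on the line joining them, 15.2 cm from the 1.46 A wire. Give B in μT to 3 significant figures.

B ≈ 20.1 μT

Each long wire gives B = μ₀I/(2πd). Distances are d₁ = 0.152 m and d₂ = 0.101 m.
B₁ = 1.92×10⁻⁶ T, B₂ = 2.20×10⁻⁵ T.
Between parallel currents the two contributions point in opposite directions, so they subtract. B = |B₁ − B₂| = |1.92×10⁻⁶ − 2.20×10⁻⁵| = 2.01×10⁻⁵ T.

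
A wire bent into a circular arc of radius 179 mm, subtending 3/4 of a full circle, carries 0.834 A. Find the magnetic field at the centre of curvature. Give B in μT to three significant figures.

The Biot–Savart field of a circular arc at its centre is B = μ₀Iφ/(4πR), with φ = 4.712 rad.
B = (4π×10⁻⁷ × 0.834 × 4.712) / (4π × 0.179) = 2.20×10⁻⁶ T.

B ≈ 2.20 μT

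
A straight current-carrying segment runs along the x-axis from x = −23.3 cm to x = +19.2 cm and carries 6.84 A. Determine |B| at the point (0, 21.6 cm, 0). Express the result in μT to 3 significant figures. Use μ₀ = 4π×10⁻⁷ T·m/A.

B ≈ 4.43 μT

For a finite straight segment, B = (μ₀I/4πd)(sinθ₁ + sinθ₂), where θ₁, θ₂ are the angles from the perpendicular to each end.
The perpendicular distance is d = 0.216 m; the end-offsets along the wire are a = 0.233 m and b = 0.192 m.
sinθ₁ = 0.233/√(0.233²+0.216²) = 0.7334; sinθ₂ = 0.192/√(0.192²+0.216²) = 0.6644.
B = (4π×10⁻⁷ × 6.84) / (4π × 0.216) × (0.7334 + 0.6644) = 4.43×10⁻⁶ T.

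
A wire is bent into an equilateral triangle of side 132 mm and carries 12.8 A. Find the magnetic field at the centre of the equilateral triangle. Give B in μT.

B ≈ 175 μT

Each side is a finite straight segment at perpendicular distance d = a/(2 tan(π/3)) = 0.03811 m from the centre, with end-angles ±π/3.
One side contributes B₁ = (μ₀I/4πd)·2 sin(π/3) = 5.82×10⁻⁵ T.
All 3 sides add in the same direction: B = 3 × 5.82×10⁻⁵ = 1.75×10⁻⁴ T.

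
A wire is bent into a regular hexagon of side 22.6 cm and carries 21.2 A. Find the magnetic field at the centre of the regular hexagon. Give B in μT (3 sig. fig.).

B ≈ 65.0 μT

Each side is a finite straight segment at perpendicular distance d = a/(2 tan(π/6)) = 0.1957 m from the centre, with end-angles ±π/6.
One side contributes B₁ = (μ₀I/4πd)·2 sin(π/6) = 1.08×10⁻⁵ T.
All 6 sides add in the same direction: B = 6 × 1.08×10⁻⁵ = 6.50×10⁻⁵ T.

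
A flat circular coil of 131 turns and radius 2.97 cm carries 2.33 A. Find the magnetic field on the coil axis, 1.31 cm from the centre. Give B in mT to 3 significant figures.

B ≈ 4.95 mT

For an N-turn flat coil, B = Nμ₀IR²/[2(R²+z²)^(3/2)] with R = 0.0297 m, z = 0.0131 m.
B = 131 × 3.78×10⁻⁵ T = 4.95×10⁻³ T.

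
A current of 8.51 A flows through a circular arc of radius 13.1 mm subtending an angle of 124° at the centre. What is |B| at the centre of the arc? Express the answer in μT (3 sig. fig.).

B ≈ 141 μT

The Biot–Savart field of a circular arc at its centre is B = μ₀Iφ/(4πR), with φ = 2.164 rad.
B = (4π×10⁻⁷ × 8.51 × 2.164) / (4π × 0.0131) = 1.41×10⁻⁴ T.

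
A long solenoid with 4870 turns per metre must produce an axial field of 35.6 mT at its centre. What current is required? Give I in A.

Inside a long solenoid B = μ₀nI with n = 4870 m⁻¹, so I = B/(μ₀n).
I = 3.56×10⁻² / (4π×10⁻⁷ × 4870) = 5.82 A.

I ≈ 5.82 A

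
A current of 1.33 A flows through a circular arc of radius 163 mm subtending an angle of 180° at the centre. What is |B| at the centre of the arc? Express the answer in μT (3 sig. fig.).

The Biot–Savart field of a circular arc at its centre is B = μ₀Iφ/(4πR), with φ = 3.142 rad.
B = (4π×10⁻⁷ × 1.33 × 3.142) / (4π × 0.163) = 2.56×10⁻⁶ T.

B ≈ 2.56 μT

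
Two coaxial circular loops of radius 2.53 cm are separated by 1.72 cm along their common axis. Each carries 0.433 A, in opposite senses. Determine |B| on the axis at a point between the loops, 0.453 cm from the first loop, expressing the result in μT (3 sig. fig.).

Each loop contributes B = μ₀IR²/[2(R²+z²)^(3/2)] on the axis, with z measured from that loop.
Loop 1 (z = 0.00453 m): B₁ = 1.03×10⁻⁵ T. Loop 2 (z = 0.01267 m): B₂ = 7.69×10⁻⁶ T.
The fields oppose: B = |B₁ − B₂| = 2.57×10⁻⁶ T.

B ≈ 2.57 μT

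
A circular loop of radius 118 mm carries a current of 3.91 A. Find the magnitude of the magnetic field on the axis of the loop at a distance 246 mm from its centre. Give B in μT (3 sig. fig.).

B ≈ 1.68 μT

On the axis of a circular loop, B = μ₀IR² / [2(R²+z²)^(3/2)].
R² + z² = (0.118)² + (0.246)² = 0.07444 m², and (R²+z²)^(3/2) = 2.03×10⁻² m³.
B = (4π×10⁻⁷ × 3.91 × 0.01392) / (2 × 2.03×10⁻²) = 1.68×10⁻⁶ T.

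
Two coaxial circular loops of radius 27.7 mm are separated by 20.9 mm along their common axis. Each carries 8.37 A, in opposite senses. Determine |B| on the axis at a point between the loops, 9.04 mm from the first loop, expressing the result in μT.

B ≈ 15.6 μT

Each loop contributes B = μ₀IR²/[2(R²+z²)^(3/2)] on the axis, with z measured from that loop.
Loop 1 (z = 0.00904 m): B₁ = 1.63×10⁻⁴ T. Loop 2 (z = 0.01186 m): B₂ = 1.47×10⁻⁴ T.
The fields oppose: B = |B₁ − B₂| = 1.56×10⁻⁵ T.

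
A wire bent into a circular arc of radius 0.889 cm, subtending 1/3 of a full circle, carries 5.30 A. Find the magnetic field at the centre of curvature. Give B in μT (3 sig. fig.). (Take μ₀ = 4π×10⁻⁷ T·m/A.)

B ≈ 125 μT

The Biot–Savart field of a circular arc at its centre is B = μ₀Iφ/(4πR), with φ = 2.094 rad.
B = (4π×10⁻⁷ × 5.30 × 2.094) / (4π × 0.00889) = 1.25×10⁻⁴ T.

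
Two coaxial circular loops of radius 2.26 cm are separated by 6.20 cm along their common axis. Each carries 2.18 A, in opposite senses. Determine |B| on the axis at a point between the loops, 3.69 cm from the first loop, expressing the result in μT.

Each loop contributes B = μ₀IR²/[2(R²+z²)^(3/2)] on the axis, with z measured from that loop.
Loop 1 (z = 0.0369 m): B₁ = 8.64×10⁻⁶ T. Loop 2 (z = 0.0251 m): B₂ = 1.82×10⁻⁵ T.
The fields oppose: B = |B₁ − B₂| = 9.52×10⁻⁶ T.

B ≈ 9.52 μT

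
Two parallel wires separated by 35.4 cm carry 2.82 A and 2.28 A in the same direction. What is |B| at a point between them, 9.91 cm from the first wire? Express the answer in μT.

Each long wire gives B = μ₀I/(2πd). Distances are d₁ = 0.0991 m and d₂ = 0.2549 m.
B₁ = 5.69×10⁻⁶ T, B₂ = 1.79×10⁻⁶ T.
Between parallel currents the two contributions point in opposite directions, so they subtract. B = |B₁ − B₂| = |5.69×10⁻⁶ − 1.79×10⁻⁶| = 3.90×10⁻⁶ T.

B ≈ 3.90 μT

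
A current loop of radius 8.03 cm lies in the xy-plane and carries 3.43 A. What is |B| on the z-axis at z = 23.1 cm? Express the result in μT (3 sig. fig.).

B ≈ 0.950 μT

On the axis of a circular loop, B = μ₀IR² / [2(R²+z²)^(3/2)].
R² + z² = (0.0803)² + (0.231)² = 0.05981 m², and (R²+z²)^(3/2) = 1.46×10⁻² m³.
B = (4π×10⁻⁷ × 3.43 × 0.006448) / (2 × 1.46×10⁻²) = 9.50×10⁻⁷ T.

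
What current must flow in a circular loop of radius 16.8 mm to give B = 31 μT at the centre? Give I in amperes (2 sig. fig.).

At the centre of a circular loop B = μ₀I/(2R), so I = 2RB/μ₀.
With R = 0.0168 m, I = 2 × 0.0168 × 3.10×10⁻⁵ / (4π×10⁻⁷) = 0.829 A.

I ≈ 0.83 A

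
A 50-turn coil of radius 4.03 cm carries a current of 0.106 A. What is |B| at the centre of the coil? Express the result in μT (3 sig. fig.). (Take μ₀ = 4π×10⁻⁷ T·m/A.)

B ≈ 82.6 μT

For an N-turn flat coil, B = Nμ₀I/(2R) with R = 0.0403 m.
B = 50 × 1.65×10⁻⁶ T = 8.26×10⁻⁵ T.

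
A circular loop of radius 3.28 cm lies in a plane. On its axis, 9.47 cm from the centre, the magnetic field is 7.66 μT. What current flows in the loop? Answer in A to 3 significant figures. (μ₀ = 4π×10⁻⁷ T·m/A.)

On the axis of a loop, B = μ₀IR²/[2(R²+z²)^(3/2)], so I = 2B(R²+z²)^(3/2)/(μ₀R²).
R² + z² = 0.001076 + 0.008968 = 0.01004 m²; raised to 3/2 gives 1.01×10⁻³ m³.
I = 2 × 7.66×10⁻⁶ × 1.01×10⁻³ / (1.26×10⁻⁶ × 0.001076) = 11.4 A.

I ≈ 11.4 A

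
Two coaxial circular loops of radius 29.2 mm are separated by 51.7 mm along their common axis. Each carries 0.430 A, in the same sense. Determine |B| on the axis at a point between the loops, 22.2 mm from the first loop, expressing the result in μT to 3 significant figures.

Each loop contributes B = μ₀IR²/[2(R²+z²)^(3/2)] on the axis, with z measured from that loop.
Loop 1 (z = 0.0222 m): B₁ = 4.67×10⁻⁶ T. Loop 2 (z = 0.0295 m): B₂ = 3.22×10⁻⁶ T.
The fields add: B = B₁ + B₂ = 7.89×10⁻⁶ T.

B ≈ 7.89 μT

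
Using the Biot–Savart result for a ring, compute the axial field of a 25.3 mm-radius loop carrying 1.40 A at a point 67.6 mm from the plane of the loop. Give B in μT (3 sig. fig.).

B ≈ 1.50 μT

On the axis of a circular loop, B = μ₀IR² / [2(R²+z²)^(3/2)].
R² + z² = (0.0253)² + (0.0676)² = 0.00521 m², and (R²+z²)^(3/2) = 3.76×10⁻⁴ m³.
B = (4π×10⁻⁷ × 1.40 × 0.0006401) / (2 × 3.76×10⁻⁴) = 1.50×10⁻⁶ T.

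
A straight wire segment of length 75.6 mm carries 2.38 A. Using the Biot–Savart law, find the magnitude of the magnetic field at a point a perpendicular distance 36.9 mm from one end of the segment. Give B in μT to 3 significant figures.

For a finite straight segment, B = (μ₀I/4πd)(sinθ₁ + sinθ₂), where θ₁, θ₂ are the angles from the perpendicular to each end.
The perpendicular foot is at one end, so the two end-offsets along the wire are 0 and L = 0.0756 m.
sinθ₁ = 0/√(0²+0.0369²) = 0.0000; sinθ₂ = 0.0756/√(0.0756²+0.0369²) = 0.8987.
B = (4π×10⁻⁷ × 2.38) / (4π × 0.0369) × (0.0000 + 0.8987) = 5.80×10⁻⁶ T.

B ≈ 5.80 μT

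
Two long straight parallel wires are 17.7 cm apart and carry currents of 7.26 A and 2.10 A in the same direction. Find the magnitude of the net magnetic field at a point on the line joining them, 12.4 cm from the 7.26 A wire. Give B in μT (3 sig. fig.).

Each long wire gives B = μ₀I/(2πd). Distances are d₁ = 0.124 m and d₂ = 0.053 m.
B₁ = 1.17×10⁻⁵ T, B₂ = 7.92×10⁻⁶ T.
Between parallel currents the two contributions point in opposite directions, so they subtract. B = |B₁ − B₂| = |1.17×10⁻⁵ − 7.92×10⁻⁶| = 3.79×10⁻⁶ T.

B ≈ 3.79 μT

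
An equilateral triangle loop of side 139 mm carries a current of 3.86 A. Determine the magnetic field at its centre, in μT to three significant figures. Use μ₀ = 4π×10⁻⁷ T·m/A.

B ≈ 50.0 μT

Each side is a finite straight segment at perpendicular distance d = a/(2 tan(π/3)) = 0.04013 m from the centre, with end-angles ±π/3.
One side contributes B₁ = (μ₀I/4πd)·2 sin(π/3) = 1.67×10⁻⁵ T.
All 3 sides add in the same direction: B = 3 × 1.67×10⁻⁵ = 5.00×10⁻⁵ T.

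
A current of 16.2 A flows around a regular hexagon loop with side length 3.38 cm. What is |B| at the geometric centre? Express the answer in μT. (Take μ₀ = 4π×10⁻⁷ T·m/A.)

Each side is a finite straight segment at perpendicular distance d = a/(2 tan(π/6)) = 0.02927 m from the centre, with end-angles ±π/6.
One side contributes B₁ = (μ₀I/4πd)·2 sin(π/6) = 5.53×10⁻⁵ T.
All 6 sides add in the same direction: B = 6 × 5.53×10⁻⁵ = 3.32×10⁻⁴ T.

B ≈ 332 μT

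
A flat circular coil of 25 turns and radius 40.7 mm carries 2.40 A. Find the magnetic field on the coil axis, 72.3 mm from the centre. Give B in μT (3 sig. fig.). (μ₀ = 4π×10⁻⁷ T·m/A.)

For an N-turn flat coil, B = Nμ₀IR²/[2(R²+z²)^(3/2)] with R = 0.0407 m, z = 0.0723 m.
B = 25 × 4.37×10⁻⁶ T = 1.09×10⁻⁴ T.

B ≈ 109 μT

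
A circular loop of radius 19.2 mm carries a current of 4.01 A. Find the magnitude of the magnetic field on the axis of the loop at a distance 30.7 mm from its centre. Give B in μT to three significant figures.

B ≈ 19.6 μT

On the axis of a circular loop, B = μ₀IR² / [2(R²+z²)^(3/2)].
R² + z² = (0.0192)² + (0.0307)² = 0.001311 m², and (R²+z²)^(3/2) = 4.75×10⁻⁵ m³.
B = (4π×10⁻⁷ × 4.01 × 0.0003686) / (2 × 4.75×10⁻⁵) = 1.96×10⁻⁵ T.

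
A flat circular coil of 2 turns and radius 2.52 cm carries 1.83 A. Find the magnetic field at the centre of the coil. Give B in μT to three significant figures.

For an N-turn flat coil, B = Nμ₀I/(2R) with R = 0.0252 m.
B = 2 × 4.56×10⁻⁵ T = 9.13×10⁻⁵ T.

B ≈ 91.3 μT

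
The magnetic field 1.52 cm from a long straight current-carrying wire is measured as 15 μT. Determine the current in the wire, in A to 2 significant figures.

For a long straight wire B = μ₀I/(2πd), so I = 2πdB/μ₀.
I = 2π × 0.0152 × 1.50×10⁻⁵ / (4π×10⁻⁷) = 1.14 A.

I ≈ 1.1 A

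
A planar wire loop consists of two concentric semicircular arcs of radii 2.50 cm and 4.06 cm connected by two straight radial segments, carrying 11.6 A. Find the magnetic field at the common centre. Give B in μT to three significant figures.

The radial connectors point toward the centre, so dl × r̂ = 0 and they contribute nothing.
Each semicircle gives μ₀I/(4R): inner arc 1.46×10⁻⁴ T, outer arc 8.98×10⁻⁵ T.
The two arcs carry current in opposite angular senses, so their fields oppose: B = |1.46×10⁻⁴ − 8.98×10⁻⁵| = 5.60×10⁻⁵ T.

B ≈ 56.0 μT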